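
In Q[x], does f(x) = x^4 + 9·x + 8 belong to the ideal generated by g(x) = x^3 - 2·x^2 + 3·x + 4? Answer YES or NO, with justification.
NO

In Q[x] the ideal (g) consists of all multiples of g, so f ∈ (g) iff g | f, i.e. iff the remainder of f on division by g is 0. Divide f by g (g is monic, so eliminate the leading term of the running remainder at each step):
  leading term x^4: subtract (x)·g(x) = x^4 - 2·x^3 + 3·x^2 + 4·x, leaving 2·x^3 - 3·x^2 + 5·x + 8
  leading term 2·x^3: subtract (2)·g(x) = 2·x^3 - 4·x^2 + 6·x + 8, leaving x^2 - x
The remainder r(x) = x^2 - x ≠ 0 (and deg r < deg g), so g ∤ f, i.e. f ∉ (g).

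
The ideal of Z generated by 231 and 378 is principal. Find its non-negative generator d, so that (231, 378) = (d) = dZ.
(231, 378) = (21); d = 21

In the PID Z, (a, b) is generated by gcd(a, b). Compute gcd(378, 231) with the extended Euclidean algorithm, tracking rows (r, s, t) with s·378 + t·231 = r:
  row A: (378, 1, 0)   [1·378 + 0·231 = 378]
  row B: (231, 0, 1)   [0·378 + 1·231 = 231]
  378 = 1·231 + 147   → row C = row A − 1·row B = (147, 1, −1)   [check: 1·378 − 1·231 = 147]
  231 = 1·147 + 84   → row D = row B − 1·row C = (84, −1, 2)   [check: −1·378 + 2·231 = 84]
  147 = 1·84 + 63   → row E = row C − 1·row D = (63, 2, −3)   [check: 2·378 − 3·231 = 63]
  84 = 1·63 + 21   → row F = row D − 1·row E = (21, −3, 5)   [check: −3·378 + 5·231 = 21]
  63 = 3·21 + 0   → remainder 0, stop. gcd = 21 (last nonzero row F).
So gcd(231, 378) = 21, with Bézout identity −3·378 + 5·231 = 21. Containment (⊇): the Bézout identity exhibits 21 as an element of (231, 378), giving (21) ⊆ (231, 378). Containment (⊆): since 21 | 231 and 21 | 378 (231 = 21·11, 378 = 21·18), every Z-linear combination of 231 and 378 is divisible by 21, so (231, 378) ⊆ (21). Therefore (231, 378) = (21), d = 21.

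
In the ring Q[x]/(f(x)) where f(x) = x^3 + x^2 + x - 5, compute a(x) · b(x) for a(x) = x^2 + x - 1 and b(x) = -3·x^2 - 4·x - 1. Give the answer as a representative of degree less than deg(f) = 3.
First multiply in Q[x] without reducing: a · b = -3·x^4 - 7·x^3 - 2·x^2 + 3·x + 1. Now divide by f(x) = x^3 + x^2 + x - 5, eliminating the leading term at each step:
  leading term -3·x^4: subtract (-3·x)·f(x) = -3·x^4 - 3·x^3 - 3·x^2 + 15·x, leaving -4·x^3 + x^2 - 12·x + 1
  leading term -4·x^3: subtract (-4)·f(x) = -4·x^3 - 4·x^2 - 4·x + 20, leaving 5·x^2 - 8·x - 19
The degree is now < 3, so this is the remainder. Hence a · b ≡ 5·x^2 - 8·x - 19 in Q[x]/(f).

Final answer: a · b ≡ 5·x^2 - 8·x - 19 (mod f(x))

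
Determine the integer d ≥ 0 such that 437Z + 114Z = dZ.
(437, 114) = (19); d = 19

In the PID Z, (a, b) is generated by gcd(a, b). Compute gcd(437, 114) with the extended Euclidean algorithm, tracking rows (r, s, t) with s·437 + t·114 = r:
  row A: (437, 1, 0)   [1·437 + 0·114 = 437]
  row B: (114, 0, 1)   [0·437 + 1·114 = 114]
  437 = 3·114 + 95   → row C = row A − 3·row B = (95, 1, −3)   [check: 1·437 − 3·114 = 95]
  114 = 1·95 + 19   → row D = row B − 1·row C = (19, −1, 4)   [check: −1·437 + 4·114 = 19]
  95 = 5·19 + 0   → remainder 0, stop. gcd = 19 (last nonzero row D).
So gcd(437, 114) = 19, with Bézout identity −1·437 + 4·114 = 19. Containment (⊇): the Bézout identity exhibits 19 as an element of (437, 114), giving (19) ⊆ (437, 114). Containment (⊆): since 19 | 437 and 19 | 114 (437 = 19·23, 114 = 19·6), every Z-linear combination of 437 and 114 is divisible by 19, so (437, 114) ⊆ (19). Therefore (437, 114) = (19), d = 19.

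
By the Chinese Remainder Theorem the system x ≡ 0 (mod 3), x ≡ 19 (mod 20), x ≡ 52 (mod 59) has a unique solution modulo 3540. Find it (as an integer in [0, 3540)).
The moduli 3, 20, 59 are pairwise coprime, so by the CRT there is a unique solution mod 3·20·59 = 3540.
Solve by successive substitution. Start with x ≡ 0 (mod 3).
  Combine with x ≡ 19 (mod 20): write x = 3·t and require 3·t ≡ 19 (mod 20). Since 3^(−1) ≡ 7 (mod 20), t ≡ 7·19 ≡ 13 (mod 20). So x ≡ 3·13 = 39 (mod 60).
  Combine with x ≡ 52 (mod 59): write x = 39 + 60·t and require 39 + 60·t ≡ 52 (mod 59), i.e. 60·t ≡ 52 − 39 ≡ 13 (mod 59). Since 60^(−1) ≡ 1 (mod 59) (60 ≡ 1 (mod 59)), t ≡ 1·13 ≡ 13 (mod 59). So x ≡ 39 + 60·13 = 819 (mod 3540).
Unique solution in [0, 3540): x = 819.

Final answer: x ≡ 819 (mod 3540); the representative in [0, 3540) is 819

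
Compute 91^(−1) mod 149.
Apply the extended Euclidean algorithm to (149, 91), tracking rows (r, s, t) with s·149 + t·91 = r. Each division r_prev = q·r_cur + r_new produces the new row as (previous row) − q·(current row):
  row A: (149, 1, 0)   [1·149 + 0·91 = 149]
  row B: (91, 0, 1)   [0·149 + 1·91 = 91]
  149 = 1·91 + 58   → row C = row A − 1·row B = (58, 1, −1)   [check: 1·149 − 1·91 = 58]
  91 = 1·58 + 33   → row D = row B − 1·row C = (33, −1, 2)   [check: −1·149 + 2·91 = 33]
  58 = 1·33 + 25   → row E = row C − 1·row D = (25, 2, −3)   [check: 2·149 − 3·91 = 25]
  33 = 1·25 + 8   → row F = row D − 1·row E = (8, −3, 5)   [check: −3·149 + 5·91 = 8]
  25 = 3·8 + 1   → row G = row E − 3·row F = (1, 11, −18)   [check: 11·149 − 18·91 = 1]
  8 = 8·1 + 0   → remainder 0, stop. gcd = 1 (last nonzero row G).
The gcd is 1, so 91 is invertible mod 149. The last nonzero row gives 11·149 − 18·91 = 1, so t = −18. So 91^(−1) ≡ −18 ≡ 131 (mod 149). Verify: 91 · 131 = 11921 ≡ 1 (mod 149). ✓

Final answer: 91^(−1) ≡ 131 (mod 149)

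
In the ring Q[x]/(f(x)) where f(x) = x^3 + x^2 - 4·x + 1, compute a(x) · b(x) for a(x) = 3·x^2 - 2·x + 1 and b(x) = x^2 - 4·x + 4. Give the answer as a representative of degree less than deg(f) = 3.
First multiply in Q[x] without reducing: a · b = 3·x^4 - 14·x^3 + 21·x^2 - 12·x + 4. Now divide by f(x) = x^3 + x^2 - 4·x + 1, eliminating the leading term at each step:
  leading term 3·x^4: subtract (3·x)·f(x) = 3·x^4 + 3·x^3 - 12·x^2 + 3·x, leaving -17·x^3 + 33·x^2 - 15·x + 4
  leading term -17·x^3: subtract (-17)·f(x) = -17·x^3 - 17·x^2 + 68·x - 17, leaving 50·x^2 - 83·x + 21
The degree is now < 3, so this is the remainder. Hence a · b ≡ 50·x^2 - 83·x + 21 in Q[x]/(f).

Final answer: a · b ≡ 50·x^2 - 83·x + 21 (mod f(x))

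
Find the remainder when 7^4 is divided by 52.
Use repeated squaring. Binary(4) = 100. Walk through the bits of the exponent 4 left-to-right: at each bit after the leading one, square the running value, then multiply by 7 if the bit is 1 (always reducing mod 52):
  bit 1 = 1 (leading): start with 7.
  bit 2 = 0: square 7^2 = 49 (mod 52).
  bit 3 = 0: square 49^2 = 2401 ≡ 9 (mod 52).
Final value: 7^4 ≡ 9 (mod 52).

Final answer: 9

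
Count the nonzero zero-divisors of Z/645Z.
Z/645Z has 308 nonzero zero-divisors

In Z/645Z each nonzero element is either a unit (gcd with 645 is 1) or a zero-divisor (gcd > 1). The number of units is φ(645): factorise 645 = 3 · 5 · 43, so φ(645) = (3 − 1) · (5 − 1) · (43 − 1) = 2 · 4 · 42 = 336. The nonzero elements number 645 − 1 = 644. Hence the nonzero zero-divisors number 644 − 336 = 308.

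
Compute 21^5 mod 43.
Use repeated squaring. Binary(5) = 101. Walk through the bits of the exponent 5 left-to-right: at each bit after the leading one, square the running value, then multiply by 21 if the bit is 1 (always reducing mod 43):
  bit 1 = 1 (leading): start with 21.
  bit 2 = 0: square 21^2 = 441 ≡ 11 (mod 43).
  bit 3 = 1: square 11^2 = 121 ≡ 35; bit is 1, so multiply 35·21 = 735 ≡ 4 (mod 43).
Final value: 21^5 ≡ 4 (mod 43).

Final answer: 4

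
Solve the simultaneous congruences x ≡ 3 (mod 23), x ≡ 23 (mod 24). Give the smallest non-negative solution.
The moduli 23, 24 are pairwise coprime, so by the CRT there is a unique solution mod 23·24 = 552.
Solve by successive substitution. Start with x ≡ 3 (mod 23).
  Combine with x ≡ 23 (mod 24): write x = 3 + 23·t and require 3 + 23·t ≡ 23 (mod 24), i.e. 23·t ≡ 23 − 3 ≡ 20 (mod 24). Since 23^(−1) ≡ 23 (mod 24), t ≡ 23·20 ≡ 4 (mod 24). So x ≡ 3 + 23·4 = 95 (mod 552).
Unique solution in [0, 552): x = 95.

Final answer: x ≡ 95 (mod 552); the representative in [0, 552) is 95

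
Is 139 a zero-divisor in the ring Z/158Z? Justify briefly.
NO

gcd(139, 158) = 1, so 139 is a unit in Z/158Z (it has a multiplicative inverse). A unit cannot be a zero-divisor: if 139·b ≡ 0 then multiplying both sides by 139^(−1) gives b ≡ 0. So 139 is not a zero-divisor.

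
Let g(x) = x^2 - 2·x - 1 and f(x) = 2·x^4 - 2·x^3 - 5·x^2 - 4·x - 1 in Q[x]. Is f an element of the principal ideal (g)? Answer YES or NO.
YES

In Q[x] the ideal (g) consists of all multiples of g, so f ∈ (g) iff g | f, i.e. iff the remainder of f on division by g is 0. Divide f by g (g is monic, so eliminate the leading term of the running remainder at each step):
  leading term 2·x^4: subtract (2·x^2)·g(x) = 2·x^4 - 4·x^3 - 2·x^2, leaving 2·x^3 - 3·x^2 - 4·x - 1
  leading term 2·x^3: subtract (2·x)·g(x) = 2·x^3 - 4·x^2 - 2·x, leaving x^2 - 2·x - 1
  leading term x^2: subtract (1)·g(x) = x^2 - 2·x - 1, leaving 0
The remainder is 0, so f(x) = g(x) · h(x) with h(x) = 2·x^2 + 2·x + 1. Hence g | f, i.e. f ∈ (g).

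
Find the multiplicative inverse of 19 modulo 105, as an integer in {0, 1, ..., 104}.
19^(−1) ≡ 94 (mod 105)

Apply the extended Euclidean algorithm to (105, 19), tracking rows (r, s, t) with s·105 + t·19 = r. Each division r_prev = q·r_cur + r_new produces the new row as (previous row) − q·(current row):
  row A: (105, 1, 0)   [1·105 + 0·19 = 105]
  row B: (19, 0, 1)   [0·105 + 1·19 = 19]
  105 = 5·19 + 10   → row C = row A − 5·row B = (10, 1, −5)   [check: 1·105 − 5·19 = 10]
  19 = 1·10 + 9   → row D = row B − 1·row C = (9, −1, 6)   [check: −1·105 + 6·19 = 9]
  10 = 1·9 + 1   → row E = row C − 1·row D = (1, 2, −11)   [check: 2·105 − 11·19 = 1]
  9 = 9·1 + 0   → remainder 0, stop. gcd = 1 (last nonzero row E).
The gcd is 1, so 19 is invertible mod 105. The last nonzero row gives 2·105 − 11·19 = 1, so t = −11. So 19^(−1) ≡ −11 ≡ 94 (mod 105). Verify: 19 · 94 = 1786 ≡ 1 (mod 105). ✓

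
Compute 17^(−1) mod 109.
Apply the extended Euclidean algorithm to (109, 17), tracking rows (r, s, t) with s·109 + t·17 = r. Each division r_prev = q·r_cur + r_new produces the new row as (previous row) − q·(current row):
  row A: (109, 1, 0)   [1·109 + 0·17 = 109]
  row B: (17, 0, 1)   [0·109 + 1·17 = 17]
  109 = 6·17 + 7   → row C = row A − 6·row B = (7, 1, −6)   [check: 1·109 − 6·17 = 7]
  17 = 2·7 + 3   → row D = row B − 2·row C = (3, −2, 13)   [check: −2·109 + 13·17 = 3]
  7 = 2·3 + 1   → row E = row C − 2·row D = (1, 5, −32)   [check: 5·109 − 32·17 = 1]
  3 = 3·1 + 0   → remainder 0, stop. gcd = 1 (last nonzero row E).
The gcd is 1, so 17 is invertible mod 109. The last nonzero row gives 5·109 − 32·17 = 1, so t = −32. So 17^(−1) ≡ −32 ≡ 77 (mod 109). Verify: 17 · 77 = 1309 ≡ 1 (mod 109). ✓

Final answer: 17^(−1) ≡ 77 (mod 109)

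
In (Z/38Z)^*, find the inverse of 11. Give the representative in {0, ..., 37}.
11^(−1) ≡ 7 (mod 38)

Apply the extended Euclidean algorithm to (38, 11), tracking rows (r, s, t) with s·38 + t·11 = r. Each division r_prev = q·r_cur + r_new produces the new row as (previous row) − q·(current row):
  row A: (38, 1, 0)   [1·38 + 0·11 = 38]
  row B: (11, 0, 1)   [0·38 + 1·11 = 11]
  38 = 3·11 + 5   → row C = row A − 3·row B = (5, 1, −3)   [check: 1·38 − 3·11 = 5]
  11 = 2·5 + 1   → row D = row B − 2·row C = (1, −2, 7)   [check: −2·38 + 7·11 = 1]
  5 = 5·1 + 0   → remainder 0, stop. gcd = 1 (last nonzero row D).
The gcd is 1, so 11 is invertible mod 38. The last nonzero row gives −2·38 + 7·11 = 1, so t = 7. So 11^(−1) ≡ 7 (mod 38). Verify: 11 · 7 = 77 ≡ 1 (mod 38). ✓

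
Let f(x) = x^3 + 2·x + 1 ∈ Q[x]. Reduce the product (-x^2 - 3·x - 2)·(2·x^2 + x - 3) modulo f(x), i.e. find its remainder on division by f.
First multiply in Q[x] without reducing: a · b = -2·x^4 - 7·x^3 - 4·x^2 + 7·x + 6. Now divide by f(x) = x^3 + 2·x + 1, eliminating the leading term at each step:
  leading term -2·x^4: subtract (-2·x)·f(x) = -2·x^4 - 4·x^2 - 2·x, leaving -7·x^3 + 9·x + 6
  leading term -7·x^3: subtract (-7)·f(x) = -7·x^3 - 14·x - 7, leaving 23·x + 13
The degree is now < 3, so this is the remainder. Hence a · b ≡ 23·x + 13 in Q[x]/(f).

Final answer: a · b ≡ 23·x + 13 (mod f(x))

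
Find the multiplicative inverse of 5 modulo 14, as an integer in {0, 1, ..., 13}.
Apply the extended Euclidean algorithm to (14, 5), tracking rows (r, s, t) with s·14 + t·5 = r. Each division r_prev = q·r_cur + r_new produces the new row as (previous row) − q·(current row):
  row A: (14, 1, 0)   [1·14 + 0·5 = 14]
  row B: (5, 0, 1)   [0·14 + 1·5 = 5]
  14 = 2·5 + 4   → row C = row A − 2·row B = (4, 1, −2)   [check: 1·14 − 2·5 = 4]
  5 = 1·4 + 1   → row D = row B − 1·row C = (1, −1, 3)   [check: −1·14 + 3·5 = 1]
  4 = 4·1 + 0   → remainder 0, stop. gcd = 1 (last nonzero row D).
The gcd is 1, so 5 is invertible mod 14. The last nonzero row gives −1·14 + 3·5 = 1, so t = 3. So 5^(−1) ≡ 3 (mod 14). Verify: 5 · 3 = 15 ≡ 1 (mod 14). ✓

Final answer: 5^(−1) ≡ 3 (mod 14)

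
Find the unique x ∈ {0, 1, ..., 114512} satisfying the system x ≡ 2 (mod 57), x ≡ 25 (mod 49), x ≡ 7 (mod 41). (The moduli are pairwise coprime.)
The moduli 57, 49, 41 are pairwise coprime, so by the CRT there is a unique solution mod 57·49·41 = 114513.
Solve by successive substitution. Start with x ≡ 2 (mod 57).
  Combine with x ≡ 25 (mod 49): write x = 2 + 57·t and require 2 + 57·t ≡ 25 (mod 49), i.e. 57·t ≡ 25 − 2 ≡ 23 (mod 49). Since 57^(−1) ≡ 43 (mod 49) (57 ≡ 8 (mod 49)), t ≡ 43·23 ≡ 9 (mod 49). So x ≡ 2 + 57·9 = 515 (mod 2793).
  Combine with x ≡ 7 (mod 41): write x = 515 + 2793·t and require 515 + 2793·t ≡ 7 (mod 41), i.e. 2793·t ≡ 7 − 515 ≡ 25 (mod 41). Since 2793^(−1) ≡ 33 (mod 41) (2793 ≡ 5 (mod 41)), t ≡ 33·25 ≡ 5 (mod 41). So x ≡ 515 + 2793·5 = 14480 (mod 114513).
Unique solution in [0, 114513): x = 14480.

Final answer: x ≡ 14480 (mod 114513); the representative in [0, 114513) is 14480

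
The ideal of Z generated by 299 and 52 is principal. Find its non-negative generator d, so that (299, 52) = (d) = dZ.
In the PID Z, (a, b) is generated by gcd(a, b). Compute gcd(299, 52) with the extended Euclidean algorithm, tracking rows (r, s, t) with s·299 + t·52 = r:
  row A: (299, 1, 0)   [1·299 + 0·52 = 299]
  row B: (52, 0, 1)   [0·299 + 1·52 = 52]
  299 = 5·52 + 39   → row C = row A − 5·row B = (39, 1, −5)   [check: 1·299 − 5·52 = 39]
  52 = 1·39 + 13   → row D = row B − 1·row C = (13, −1, 6)   [check: −1·299 + 6·52 = 13]
  39 = 3·13 + 0   → remainder 0, stop. gcd = 13 (last nonzero row D).
So gcd(299, 52) = 13, with Bézout identity −1·299 + 6·52 = 13. Containment (⊇): the Bézout identity exhibits 13 as an element of (299, 52), giving (13) ⊆ (299, 52). Containment (⊆): since 13 | 299 and 13 | 52 (299 = 13·23, 52 = 13·4), every Z-linear combination of 299 and 52 is divisible by 13, so (299, 52) ⊆ (13). Therefore (299, 52) = (13), d = 13.

Final answer: (299, 52) = (13); d = 13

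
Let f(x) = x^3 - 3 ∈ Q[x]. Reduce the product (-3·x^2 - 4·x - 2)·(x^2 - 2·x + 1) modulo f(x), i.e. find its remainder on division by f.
First multiply in Q[x] without reducing: a · b = -3·x^4 + 2·x^3 + 3·x^2 - 2. Now divide by f(x) = x^3 - 3, eliminating the leading term at each step:
  leading term -3·x^4: subtract (-3·x)·f(x) = -3·x^4 + 9·x, leaving 2·x^3 + 3·x^2 - 9·x - 2
  leading term 2·x^3: subtract (2)·f(x) = 2·x^3 - 6, leaving 3·x^2 - 9·x + 4
The degree is now < 3, so this is the remainder. Hence a · b ≡ 3·x^2 - 9·x + 4 in Q[x]/(f).

Final answer: a · b ≡ 3·x^2 - 9·x + 4 (mod f(x))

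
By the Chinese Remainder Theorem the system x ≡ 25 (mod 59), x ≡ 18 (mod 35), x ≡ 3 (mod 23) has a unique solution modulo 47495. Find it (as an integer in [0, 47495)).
x ≡ 37608 (mod 47495); the representative in [0, 47495) is 37608

The moduli 59, 35, 23 are pairwise coprime, so by the CRT there is a unique solution mod 59·35·23 = 47495.
Solve by successive substitution. Start with x ≡ 25 (mod 59).
  Combine with x ≡ 18 (mod 35): write x = 25 + 59·t and require 25 + 59·t ≡ 18 (mod 35), i.e. 59·t ≡ 18 − 25 ≡ 28 (mod 35). Since 59^(−1) ≡ 19 (mod 35) (59 ≡ 24 (mod 35)), t ≡ 19·28 ≡ 7 (mod 35). So x ≡ 25 + 59·7 = 438 (mod 2065).
  Combine with x ≡ 3 (mod 23): write x = 438 + 2065·t and require 438 + 2065·t ≡ 3 (mod 23), i.e. 2065·t ≡ 3 − 438 ≡ 2 (mod 23). Since 2065^(−1) ≡ 9 (mod 23) (2065 ≡ 18 (mod 23)), t ≡ 9·2 ≡ 18 (mod 23). So x ≡ 438 + 2065·18 = 37608 (mod 47495).
Unique solution in [0, 47495): x = 37608.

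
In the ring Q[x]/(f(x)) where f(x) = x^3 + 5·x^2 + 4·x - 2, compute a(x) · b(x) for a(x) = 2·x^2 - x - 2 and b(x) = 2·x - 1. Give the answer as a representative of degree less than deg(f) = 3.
a · b ≡ -24·x^2 - 19·x + 10 (mod f(x))

First multiply in Q[x] without reducing: a · b = 4·x^3 - 4·x^2 - 3·x + 2. Now divide by f(x) = x^3 + 5·x^2 + 4·x - 2, eliminating the leading term at each step:
  leading term 4·x^3: subtract (4)·f(x) = 4·x^3 + 20·x^2 + 16·x - 8, leaving -24·x^2 - 19·x + 10
The degree is now < 3, so this is the remainder. Hence a · b ≡ -24·x^2 - 19·x + 10 in Q[x]/(f).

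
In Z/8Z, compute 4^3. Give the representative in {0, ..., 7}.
Use repeated squaring. Binary(3) = 11. Walk through the bits of the exponent 3 left-to-right: at each bit after the leading one, square the running value, then multiply by 4 if the bit is 1 (always reducing mod 8):
  bit 1 = 1 (leading): start with 4.
  bit 2 = 1: square 4^2 = 16 ≡ 0; bit is 1, so multiply 0·4 = 0 (mod 8).
Final value: 4^3 ≡ 0 (mod 8).

Final answer: 0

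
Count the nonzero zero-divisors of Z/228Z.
In Z/228Z each nonzero element is either a unit (gcd with 228 is 1) or a zero-divisor (gcd > 1). The number of units is φ(228): factorise 228 = 2^2 · 3 · 19, so φ(228) = (2^2 − 2^1) · (3 − 1) · (19 − 1) = 2 · 2 · 18 = 72. The nonzero elements number 228 − 1 = 227. Hence the nonzero zero-divisors number 227 − 72 = 155.

Final answer: Z/228Z has 155 nonzero zero-divisors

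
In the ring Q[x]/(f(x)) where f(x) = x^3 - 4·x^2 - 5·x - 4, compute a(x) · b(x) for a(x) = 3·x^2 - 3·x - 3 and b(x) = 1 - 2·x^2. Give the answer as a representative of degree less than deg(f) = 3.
a · b ≡ -93·x^2 - 117·x - 75 (mod f(x))

First multiply in Q[x] without reducing: a · b = -6·x^4 + 6·x^3 + 9·x^2 - 3·x - 3. Now divide by f(x) = x^3 - 4·x^2 - 5·x - 4, eliminating the leading term at each step:
  leading term -6·x^4: subtract (-6·x)·f(x) = -6·x^4 + 24·x^3 + 30·x^2 + 24·x, leaving -18·x^3 - 21·x^2 - 27·x - 3
  leading term -18·x^3: subtract (-18)·f(x) = -18·x^3 + 72·x^2 + 90·x + 72, leaving -93·x^2 - 117·x - 75
The degree is now < 3, so this is the remainder. Hence a · b ≡ -93·x^2 - 117·x - 75 in Q[x]/(f).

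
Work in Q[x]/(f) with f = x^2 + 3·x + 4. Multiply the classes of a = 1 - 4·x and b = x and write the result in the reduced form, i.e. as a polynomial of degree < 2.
a · b ≡ 13·x + 16 (mod f(x))

First multiply in Q[x] without reducing: a · b = -4·x^2 + x. Now divide by f(x) = x^2 + 3·x + 4, eliminating the leading term at each step:
  leading term -4·x^2: subtract (-4)·f(x) = -4·x^2 - 12·x - 16, leaving 13·x + 16
The degree is now < 2, so this is the remainder. Hence a · b ≡ 13·x + 16 in Q[x]/(f).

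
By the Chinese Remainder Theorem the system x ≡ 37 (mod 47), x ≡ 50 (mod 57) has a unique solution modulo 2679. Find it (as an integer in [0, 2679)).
The moduli 47, 57 are pairwise coprime, so by the CRT there is a unique solution mod 47·57 = 2679.
Solve by successive substitution. Start with x ≡ 37 (mod 47).
  Combine with x ≡ 50 (mod 57): write x = 37 + 47·t and require 37 + 47·t ≡ 50 (mod 57), i.e. 47·t ≡ 50 − 37 ≡ 13 (mod 57). Since 47^(−1) ≡ 17 (mod 57), t ≡ 17·13 ≡ 50 (mod 57). So x ≡ 37 + 47·50 = 2387 (mod 2679).
Unique solution in [0, 2679): x = 2387.

Final answer: x ≡ 2387 (mod 2679); the representative in [0, 2679) is 2387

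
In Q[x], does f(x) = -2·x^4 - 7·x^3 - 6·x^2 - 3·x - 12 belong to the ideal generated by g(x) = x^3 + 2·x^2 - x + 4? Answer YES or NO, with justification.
In Q[x] the ideal (g) consists of all multiples of g, so f ∈ (g) iff g | f, i.e. iff the remainder of f on division by g is 0. Divide f by g (g is monic, so eliminate the leading term of the running remainder at each step):
  leading term -2·x^4: subtract (-2·x)·g(x) = -2·x^4 - 4·x^3 + 2·x^2 - 8·x, leaving -3·x^3 - 8·x^2 + 5·x - 12
  leading term -3·x^3: subtract (-3)·g(x) = -3·x^3 - 6·x^2 + 3·x - 12, leaving -2·x^2 + 2·x
The remainder r(x) = -2·x^2 + 2·x ≠ 0 (and deg r < deg g), so g ∤ f, i.e. f ∉ (g).

Final answer: NO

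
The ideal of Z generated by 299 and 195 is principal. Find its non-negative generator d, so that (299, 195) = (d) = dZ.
In the PID Z, (a, b) is generated by gcd(a, b). Compute gcd(299, 195) with the extended Euclidean algorithm, tracking rows (r, s, t) with s·299 + t·195 = r:
  row A: (299, 1, 0)   [1·299 + 0·195 = 299]
  row B: (195, 0, 1)   [0·299 + 1·195 = 195]
  299 = 1·195 + 104   → row C = row A − 1·row B = (104, 1, −1)   [check: 1·299 − 1·195 = 104]
  195 = 1·104 + 91   → row D = row B − 1·row C = (91, −1, 2)   [check: −1·299 + 2·195 = 91]
  104 = 1·91 + 13   → row E = row C − 1·row D = (13, 2, −3)   [check: 2·299 − 3·195 = 13]
  91 = 7·13 + 0   → remainder 0, stop. gcd = 13 (last nonzero row E).
So gcd(299, 195) = 13, with Bézout identity 2·299 − 3·195 = 13. Containment (⊇): the Bézout identity exhibits 13 as an element of (299, 195), giving (13) ⊆ (299, 195). Containment (⊆): since 13 | 299 and 13 | 195 (299 = 13·23, 195 = 13·15), every Z-linear combination of 299 and 195 is divisible by 13, so (299, 195) ⊆ (13). Therefore (299, 195) = (13), d = 13.

Final answer: (299, 195) = (13); d = 13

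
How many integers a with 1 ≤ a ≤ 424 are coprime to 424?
208

The number of a ∈ {1, ..., 424} with gcd(a, 424) = 1 is by definition Euler's totient φ(424). φ is multiplicative, with φ(p^e) = p^e − p^(e−1). Factorise 424 = 2^3 · 53. Then
  φ(424) = (2^3 − 2^2) · (53 − 1) = 4 · 52 = 208.
So there are 208 such integers.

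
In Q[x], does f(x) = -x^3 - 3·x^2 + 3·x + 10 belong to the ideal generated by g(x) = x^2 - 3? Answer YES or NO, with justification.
NO

In Q[x] the ideal (g) consists of all multiples of g, so f ∈ (g) iff g | f, i.e. iff the remainder of f on division by g is 0. Divide f by g (g is monic, so eliminate the leading term of the running remainder at each step):
  leading term -x^3: subtract (-x)·g(x) = -x^3 + 3·x, leaving 10 - 3·x^2
  leading term -3·x^2: subtract (-3)·g(x) = 9 - 3·x^2, leaving 1
The remainder r(x) = 1 ≠ 0 (and deg r < deg g), so g ∤ f, i.e. f ∉ (g).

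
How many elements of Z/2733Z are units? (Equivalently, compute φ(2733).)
An element a ∈ Z/2733Z is a unit iff gcd(a, 2733) = 1, so the number of units is φ(2733). φ is multiplicative, with φ(p^e) = p^e − p^(e−1). Factorise 2733 = 3 · 911. Then
  φ(2733) = (3 − 1) · (911 − 1) = 2 · 910 = 1820.

Final answer: Z/2733Z has φ(2733) = 1820 units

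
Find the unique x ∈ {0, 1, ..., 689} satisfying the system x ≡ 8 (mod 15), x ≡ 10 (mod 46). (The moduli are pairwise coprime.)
x ≡ 608 (mod 690); the representative in [0, 690) is 608

The moduli 15, 46 are pairwise coprime, so by the CRT there is a unique solution mod 15·46 = 690.
Solve by successive substitution. Start with x ≡ 8 (mod 15).
  Combine with x ≡ 10 (mod 46): write x = 8 + 15·t and require 8 + 15·t ≡ 10 (mod 46), i.e. 15·t ≡ 10 − 8 ≡ 2 (mod 46). Since 15^(−1) ≡ 43 (mod 46), t ≡ 43·2 ≡ 40 (mod 46). So x ≡ 8 + 15·40 = 608 (mod 690).
Unique solution in [0, 690): x = 608.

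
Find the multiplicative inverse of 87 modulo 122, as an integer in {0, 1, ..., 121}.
Apply the extended Euclidean algorithm to (122, 87), tracking rows (r, s, t) with s·122 + t·87 = r. Each division r_prev = q·r_cur + r_new produces the new row as (previous row) − q·(current row):
  row A: (122, 1, 0)   [1·122 + 0·87 = 122]
  row B: (87, 0, 1)   [0·122 + 1·87 = 87]
  122 = 1·87 + 35   → row C = row A − 1·row B = (35, 1, −1)   [check: 1·122 − 1·87 = 35]
  87 = 2·35 + 17   → row D = row B − 2·row C = (17, −2, 3)   [check: −2·122 + 3·87 = 17]
  35 = 2·17 + 1   → row E = row C − 2·row D = (1, 5, −7)   [check: 5·122 − 7·87 = 1]
  17 = 17·1 + 0   → remainder 0, stop. gcd = 1 (last nonzero row E).
The gcd is 1, so 87 is invertible mod 122. The last nonzero row gives 5·122 − 7·87 = 1, so t = −7. So 87^(−1) ≡ −7 ≡ 115 (mod 122). Verify: 87 · 115 = 10005 ≡ 1 (mod 122). ✓

Final answer: 87^(−1) ≡ 115 (mod 122)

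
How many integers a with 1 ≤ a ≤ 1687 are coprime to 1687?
The number of a ∈ {1, ..., 1687} with gcd(a, 1687) = 1 is by definition Euler's totient φ(1687). φ is multiplicative, with φ(p^e) = p^e − p^(e−1). Factorise 1687 = 7 · 241. Then
  φ(1687) = (7 − 1) · (241 − 1) = 6 · 240 = 1440.
So there are 1440 such integers.

Final answer: 1440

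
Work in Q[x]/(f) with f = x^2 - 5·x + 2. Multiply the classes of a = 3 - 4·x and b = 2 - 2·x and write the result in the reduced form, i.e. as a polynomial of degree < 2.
First multiply in Q[x] without reducing: a · b = 8·x^2 - 14·x + 6. Now divide by f(x) = x^2 - 5·x + 2, eliminating the leading term at each step:
  leading term 8·x^2: subtract (8)·f(x) = 8·x^2 - 40·x + 16, leaving 26·x - 10
The degree is now < 2, so this is the remainder. Hence a · b ≡ 26·x - 10 in Q[x]/(f).

Final answer: a · b ≡ 26·x - 10 (mod f(x))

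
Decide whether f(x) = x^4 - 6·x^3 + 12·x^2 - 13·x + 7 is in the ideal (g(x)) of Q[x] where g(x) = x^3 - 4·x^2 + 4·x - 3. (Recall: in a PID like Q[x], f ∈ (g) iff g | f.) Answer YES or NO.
In Q[x] the ideal (g) consists of all multiples of g, so f ∈ (g) iff g | f, i.e. iff the remainder of f on division by g is 0. Divide f by g (g is monic, so eliminate the leading term of the running remainder at each step):
  leading term x^4: subtract (x)·g(x) = x^4 - 4·x^3 + 4·x^2 - 3·x, leaving -2·x^3 + 8·x^2 - 10·x + 7
  leading term -2·x^3: subtract (-2)·g(x) = -2·x^3 + 8·x^2 - 8·x + 6, leaving 1 - 2·x
The remainder r(x) = 1 - 2·x ≠ 0 (and deg r < deg g), so g ∤ f, i.e. f ∉ (g).

Final answer: NO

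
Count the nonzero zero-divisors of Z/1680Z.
Z/1680Z has 1295 nonzero zero-divisors

In Z/1680Z each nonzero element is either a unit (gcd with 1680 is 1) or a zero-divisor (gcd > 1). The number of units is φ(1680): factorise 1680 = 2^4 · 3 · 5 · 7, so φ(1680) = (2^4 − 2^3) · (3 − 1) · (5 − 1) · (7 − 1) = 8 · 2 · 4 · 6 = 384. The nonzero elements number 1680 − 1 = 1679. Hence the nonzero zero-divisors number 1679 − 384 = 1295.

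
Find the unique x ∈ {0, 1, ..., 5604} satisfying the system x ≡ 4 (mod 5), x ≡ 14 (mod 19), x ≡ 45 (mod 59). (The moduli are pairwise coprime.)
x ≡ 3054 (mod 5605); the representative in [0, 5605) is 3054

The moduli 5, 19, 59 are pairwise coprime, so by the CRT there is a unique solution mod 5·19·59 = 5605.
Solve by successive substitution. Start with x ≡ 4 (mod 5).
  Combine with x ≡ 14 (mod 19): write x = 4 + 5·t and require 4 + 5·t ≡ 14 (mod 19), i.e. 5·t ≡ 14 − 4 ≡ 10 (mod 19). Since 5^(−1) ≡ 4 (mod 19), t ≡ 4·10 ≡ 2 (mod 19). So x ≡ 4 + 5·2 = 14 (mod 95).
  Combine with x ≡ 45 (mod 59): write x = 14 + 95·t and require 14 + 95·t ≡ 45 (mod 59), i.e. 95·t ≡ 45 − 14 ≡ 31 (mod 59). Since 95^(−1) ≡ 41 (mod 59) (95 ≡ 36 (mod 59)), t ≡ 41·31 ≡ 32 (mod 59). So x ≡ 14 + 95·32 = 3054 (mod 5605).
Unique solution in [0, 5605): x = 3054.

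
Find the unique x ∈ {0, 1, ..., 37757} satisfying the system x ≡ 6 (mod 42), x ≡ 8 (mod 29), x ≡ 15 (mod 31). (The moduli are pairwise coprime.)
The moduli 42, 29, 31 are pairwise coprime, so by the CRT there is a unique solution mod 42·29·31 = 37758.
Solve by successive substitution. Start with x ≡ 6 (mod 42).
  Combine with x ≡ 8 (mod 29): write x = 6 + 42·t and require 6 + 42·t ≡ 8 (mod 29), i.e. 42·t ≡ 8 − 6 ≡ 2 (mod 29). Since 42^(−1) ≡ 9 (mod 29) (42 ≡ 13 (mod 29)), t ≡ 9·2 ≡ 18 (mod 29). So x ≡ 6 + 42·18 = 762 (mod 1218).
  Combine with x ≡ 15 (mod 31): write x = 762 + 1218·t and require 762 + 1218·t ≡ 15 (mod 31), i.e. 1218·t ≡ 15 − 762 ≡ 28 (mod 31). Since 1218^(−1) ≡ 7 (mod 31) (1218 ≡ 9 (mod 31)), t ≡ 7·28 ≡ 10 (mod 31). So x ≡ 762 + 1218·10 = 12942 (mod 37758).
Unique solution in [0, 37758): x = 12942.

Final answer: x ≡ 12942 (mod 37758); the representative in [0, 37758) is 12942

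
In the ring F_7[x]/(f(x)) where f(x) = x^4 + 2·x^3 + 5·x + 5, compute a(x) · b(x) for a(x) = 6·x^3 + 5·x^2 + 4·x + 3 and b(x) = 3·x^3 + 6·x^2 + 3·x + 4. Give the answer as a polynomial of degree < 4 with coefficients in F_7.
a · b ≡ 6·x^3 + 4·x^2 + 3·x + 2 (mod f(x))

Multiply as integer polynomials: a · b = 18·x^6 + 51·x^5 + 60·x^4 + 72·x^3 + 50·x^2 + 25·x + 12. Reducing coefficients mod 7: a · b ≡ 4·x^6 + 2·x^5 + 4·x^4 + 2·x^3 + x^2 + 4·x + 5. Now divide by f(x) = x^4 + 2·x^3 + 5·x + 5 in F_7[x], eliminating the leading term at each step:
  leading term 4·x^6: subtract (4·x^2)·f(x) = 4·x^6 + x^5 + 6·x^3 + 6·x^2, leaving x^5 + 4·x^4 + 3·x^3 + 2·x^2 + 4·x + 5 (coefficients mod 7)
  leading term x^5: subtract (x)·f(x) = x^5 + 2·x^4 + 5·x^2 + 5·x, leaving 2·x^4 + 3·x^3 + 4·x^2 + 6·x + 5 (coefficients mod 7)
  leading term 2·x^4: subtract (2)·f(x) = 2·x^4 + 4·x^3 + 3·x + 3, leaving 6·x^3 + 4·x^2 + 3·x + 2 (coefficients mod 7)
The degree is now < 4, so this is the remainder. Hence a · b ≡ 6·x^3 + 4·x^2 + 3·x + 2 in F_7[x]/(f).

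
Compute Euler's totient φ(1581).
φ is multiplicative, with φ(p^e) = p^e − p^(e−1). Factorise 1581 = 3 · 17 · 31. Then
  φ(1581) = (3 − 1) · (17 − 1) · (31 − 1) = 2 · 16 · 30 = 960.

Final answer: φ(1581) = 960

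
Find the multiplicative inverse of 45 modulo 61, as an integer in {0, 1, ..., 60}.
45^(−1) ≡ 19 (mod 61)

Apply the extended Euclidean algorithm to (61, 45), tracking rows (r, s, t) with s·61 + t·45 = r. Each division r_prev = q·r_cur + r_new produces the new row as (previous row) − q·(current row):
  row A: (61, 1, 0)   [1·61 + 0·45 = 61]
  row B: (45, 0, 1)   [0·61 + 1·45 = 45]
  61 = 1·45 + 16   → row C = row A − 1·row B = (16, 1, −1)   [check: 1·61 − 1·45 = 16]
  45 = 2·16 + 13   → row D = row B − 2·row C = (13, −2, 3)   [check: −2·61 + 3·45 = 13]
  16 = 1·13 + 3   → row E = row C − 1·row D = (3, 3, −4)   [check: 3·61 − 4·45 = 3]
  13 = 4·3 + 1   → row F = row D − 4·row E = (1, −14, 19)   [check: −14·61 + 19·45 = 1]
  3 = 3·1 + 0   → remainder 0, stop. gcd = 1 (last nonzero row F).
The gcd is 1, so 45 is invertible mod 61. The last nonzero row gives −14·61 + 19·45 = 1, so t = 19. So 45^(−1) ≡ 19 (mod 61). Verify: 45 · 19 = 855 ≡ 1 (mod 61). ✓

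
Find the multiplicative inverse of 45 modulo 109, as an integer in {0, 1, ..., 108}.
45^(−1) ≡ 63 (mod 109)

Apply the extended Euclidean algorithm to (109, 45), tracking rows (r, s, t) with s·109 + t·45 = r. Each division r_prev = q·r_cur + r_new produces the new row as (previous row) − q·(current row):
  row A: (109, 1, 0)   [1·109 + 0·45 = 109]
  row B: (45, 0, 1)   [0·109 + 1·45 = 45]
  109 = 2·45 + 19   → row C = row A − 2·row B = (19, 1, −2)   [check: 1·109 − 2·45 = 19]
  45 = 2·19 + 7   → row D = row B − 2·row C = (7, −2, 5)   [check: −2·109 + 5·45 = 7]
  19 = 2·7 + 5   → row E = row C − 2·row D = (5, 5, −12)   [check: 5·109 − 12·45 = 5]
  7 = 1·5 + 2   → row F = row D − 1·row E = (2, −7, 17)   [check: −7·109 + 17·45 = 2]
  5 = 2·2 + 1   → row G = row E − 2·row F = (1, 19, −46)   [check: 19·109 − 46·45 = 1]
  2 = 2·1 + 0   → remainder 0, stop. gcd = 1 (last nonzero row G).
The gcd is 1, so 45 is invertible mod 109. The last nonzero row gives 19·109 − 46·45 = 1, so t = −46. So 45^(−1) ≡ −46 ≡ 63 (mod 109). Verify: 45 · 63 = 2835 ≡ 1 (mod 109). ✓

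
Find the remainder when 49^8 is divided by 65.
Use repeated squaring. Binary(8) = 1000. Walk through the bits of the exponent 8 left-to-right: at each bit after the leading one, square the running value, then multiply by 49 if the bit is 1 (always reducing mod 65):
  bit 1 = 1 (leading): start with 49.
  bit 2 = 0: square 49^2 = 2401 ≡ 61 (mod 65).
  bit 3 = 0: square 61^2 = 3721 ≡ 16 (mod 65).
  bit 4 = 0: square 16^2 = 256 ≡ 61 (mod 65).
Final value: 49^8 ≡ 61 (mod 65).

Final answer: 61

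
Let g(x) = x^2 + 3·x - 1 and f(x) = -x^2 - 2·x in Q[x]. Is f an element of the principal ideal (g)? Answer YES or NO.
In Q[x] the ideal (g) consists of all multiples of g, so f ∈ (g) iff g | f, i.e. iff the remainder of f on division by g is 0. Divide f by g (g is monic, so eliminate the leading term of the running remainder at each step):
  leading term -x^2: subtract (-1)·g(x) = -x^2 - 3·x + 1, leaving x - 1
The remainder r(x) = x - 1 ≠ 0 (and deg r < deg g), so g ∤ f, i.e. f ∉ (g).

Final answer: NO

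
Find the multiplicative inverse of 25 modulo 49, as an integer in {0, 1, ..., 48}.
25^(−1) ≡ 2 (mod 49)

Apply the extended Euclidean algorithm to (49, 25), tracking rows (r, s, t) with s·49 + t·25 = r. Each division r_prev = q·r_cur + r_new produces the new row as (previous row) − q·(current row):
  row A: (49, 1, 0)   [1·49 + 0·25 = 49]
  row B: (25, 0, 1)   [0·49 + 1·25 = 25]
  49 = 1·25 + 24   → row C = row A − 1·row B = (24, 1, −1)   [check: 1·49 − 1·25 = 24]
  25 = 1·24 + 1   → row D = row B − 1·row C = (1, −1, 2)   [check: −1·49 + 2·25 = 1]
  24 = 24·1 + 0   → remainder 0, stop. gcd = 1 (last nonzero row D).
The gcd is 1, so 25 is invertible mod 49. The last nonzero row gives −1·49 + 2·25 = 1, so t = 2. So 25^(−1) ≡ 2 (mod 49). Verify: 25 · 2 = 50 ≡ 1 (mod 49). ✓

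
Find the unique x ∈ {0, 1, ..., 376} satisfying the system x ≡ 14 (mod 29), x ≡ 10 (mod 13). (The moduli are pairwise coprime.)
The moduli 29, 13 are pairwise coprime, so by the CRT there is a unique solution mod 29·13 = 377.
Solve by successive substitution. Start with x ≡ 14 (mod 29).
  Combine with x ≡ 10 (mod 13): write x = 14 + 29·t and require 14 + 29·t ≡ 10 (mod 13), i.e. 29·t ≡ 10 − 14 ≡ 9 (mod 13). Since 29^(−1) ≡ 9 (mod 13) (29 ≡ 3 (mod 13)), t ≡ 9·9 ≡ 3 (mod 13). So x ≡ 14 + 29·3 = 101 (mod 377).
Unique solution in [0, 377): x = 101.

Final answer: x ≡ 101 (mod 377); the representative in [0, 377) is 101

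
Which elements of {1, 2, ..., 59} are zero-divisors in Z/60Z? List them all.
An element a ∈ Z/60Z (with a ≠ 0) is a zero-divisor iff gcd(a, 60) > 1 (because a is a unit precisely when gcd(a, n) = 1, and in Z/nZ every nonzero, non-unit element is a zero-divisor). Scan a = 1, ..., 59 and keep those with gcd(a, 60) > 1:
  gcd(2, 60) = 2, gcd(3, 60) = 3, gcd(4, 60) = 4, gcd(5, 60) = 5, gcd(6, 60) = 6, gcd(8, 60) = 4, gcd(9, 60) = 3, gcd(10, 60) = 10, gcd(12, 60) = 12, gcd(14, 60) = 2, gcd(15, 60) = 15, gcd(16, 60) = 4, gcd(18, 60) = 6, gcd(20, 60) = 20, gcd(21, 60) = 3, gcd(22, 60) = 2, gcd(24, 60) = 12, gcd(25, 60) = 5, gcd(26, 60) = 2, gcd(27, 60) = 3, gcd(28, 60) = 4, gcd(30, 60) = 30, gcd(32, 60) = 4, gcd(33, 60) = 3, gcd(34, 60) = 2, gcd(35, 60) = 5, gcd(36, 60) = 12, gcd(38, 60) = 2, gcd(39, 60) = 3, gcd(40, 60) = 20, gcd(42, 60) = 6, gcd(44, 60) = 4, gcd(45, 60) = 15, gcd(46, 60) = 2, gcd(48, 60) = 12, gcd(50, 60) = 10, gcd(51, 60) = 3, gcd(52, 60) = 4, gcd(54, 60) = 6, gcd(55, 60) = 5, gcd(56, 60) = 4, gcd(57, 60) = 3, gcd(58, 60) = 2.
All other a ∈ {1, ..., 59} have gcd(a, 60) = 1 and are units. So the nonzero zero-divisors are exactly the 43 values of a appearing in this scan.

Final answer: nonzero zero-divisors of Z/60Z = {2, 3, 4, 5, 6, 8, 9, 10, 12, 14, 15, 16, 18, 20, 21, 22, 24, 25, 26, 27, 28, 30, 32, 33, 34, 35, 36, 38, 39, 40, 42, 44, 45, 46, 48, 50, 51, 52, 54, 55, 56, 57, 58}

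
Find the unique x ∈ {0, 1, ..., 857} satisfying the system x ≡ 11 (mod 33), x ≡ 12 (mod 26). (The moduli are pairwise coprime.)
The moduli 33, 26 are pairwise coprime, so by the CRT there is a unique solution mod 33·26 = 858.
Solve by successive substitution. Start with x ≡ 11 (mod 33).
  Combine with x ≡ 12 (mod 26): write x = 11 + 33·t and require 11 + 33·t ≡ 12 (mod 26), i.e. 33·t ≡ 12 − 11 ≡ 1 (mod 26). Since 33^(−1) ≡ 15 (mod 26) (33 ≡ 7 (mod 26)), t ≡ 15·1 ≡ 15 (mod 26). So x ≡ 11 + 33·15 = 506 (mod 858).
Unique solution in [0, 858): x = 506.

Final answer: x ≡ 506 (mod 858); the representative in [0, 858) is 506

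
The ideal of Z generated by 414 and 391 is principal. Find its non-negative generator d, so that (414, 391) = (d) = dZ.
(414, 391) = (23); d = 23

In the PID Z, (a, b) is generated by gcd(a, b). Compute gcd(414, 391) with the extended Euclidean algorithm, tracking rows (r, s, t) with s·414 + t·391 = r:
  row A: (414, 1, 0)   [1·414 + 0·391 = 414]
  row B: (391, 0, 1)   [0·414 + 1·391 = 391]
  414 = 1·391 + 23   → row C = row A − 1·row B = (23, 1, −1)   [check: 1·414 − 1·391 = 23]
  391 = 17·23 + 0   → remainder 0, stop. gcd = 23 (last nonzero row C).
So gcd(414, 391) = 23, with Bézout identity 1·414 − 1·391 = 23. Containment (⊇): the Bézout identity exhibits 23 as an element of (414, 391), giving (23) ⊆ (414, 391). Containment (⊆): since 23 | 414 and 23 | 391 (414 = 23·18, 391 = 23·17), every Z-linear combination of 414 and 391 is divisible by 23, so (414, 391) ⊆ (23). Therefore (414, 391) = (23), d = 23.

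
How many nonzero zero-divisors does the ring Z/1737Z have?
Z/1737Z has 584 nonzero zero-divisors

In Z/1737Z each nonzero element is either a unit (gcd with 1737 is 1) or a zero-divisor (gcd > 1). The number of units is φ(1737): factorise 1737 = 3^2 · 193, so φ(1737) = (3^2 − 3^1) · (193 − 1) = 6 · 192 = 1152. The nonzero elements number 1737 − 1 = 1736. Hence the nonzero zero-divisors number 1736 − 1152 = 584.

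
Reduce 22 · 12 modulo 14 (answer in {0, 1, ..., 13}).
12

Reduce the factors first: 22 ≡ 8 (mod 14), so 22 · 12 ≡ 8 · 12 (mod 14). 8 · 12 = 96. Dividing by 14: 96 = 6·14 + 12. So (22 · 12) mod 14 = 12.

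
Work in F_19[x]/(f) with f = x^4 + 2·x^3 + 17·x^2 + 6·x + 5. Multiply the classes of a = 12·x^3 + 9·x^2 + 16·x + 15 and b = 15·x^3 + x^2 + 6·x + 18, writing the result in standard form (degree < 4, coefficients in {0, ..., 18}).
Multiply as integer polynomials: a · b = 180·x^6 + 147·x^5 + 321·x^4 + 511·x^3 + 273·x^2 + 378·x + 270. Reducing coefficients mod 19: a · b ≡ 9·x^6 + 14·x^5 + 17·x^4 + 17·x^3 + 7·x^2 + 17·x + 4. Now divide by f(x) = x^4 + 2·x^3 + 17·x^2 + 6·x + 5 in F_19[x], eliminating the leading term at each step:
  leading term 9·x^6: subtract (9·x^2)·f(x) = 9·x^6 + 18·x^5 + x^4 + 16·x^3 + 7·x^2, leaving 15·x^5 + 16·x^4 + x^3 + 17·x + 4 (coefficients mod 19)
  leading term 15·x^5: subtract (15·x)·f(x) = 15·x^5 + 11·x^4 + 8·x^3 + 14·x^2 + 18·x, leaving 5·x^4 + 12·x^3 + 5·x^2 + 18·x + 4 (coefficients mod 19)
  leading term 5·x^4: subtract (5)·f(x) = 5·x^4 + 10·x^3 + 9·x^2 + 11·x + 6, leaving 2·x^3 + 15·x^2 + 7·x + 17 (coefficients mod 19)
The degree is now < 4, so this is the remainder. Hence a · b ≡ 2·x^3 + 15·x^2 + 7·x + 17 in F_19[x]/(f).

Final answer: a · b ≡ 2·x^3 + 15·x^2 + 7·x + 17 (mod f(x))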